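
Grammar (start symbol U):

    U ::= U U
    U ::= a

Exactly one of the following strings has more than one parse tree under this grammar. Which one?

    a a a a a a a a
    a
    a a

a a a a a a a a

a a a a a a a a: 429 trees
a: 1 tree
a a: 1 tree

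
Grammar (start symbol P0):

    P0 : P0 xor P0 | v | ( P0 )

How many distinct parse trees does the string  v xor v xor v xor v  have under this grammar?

5

Parse trees for v xor v xor v xor v:
  [P0 [P0 v] xor [P0 [P0 v] xor [P0 [P0 v] xor [P0 v]]]]
  [P0 [P0 v] xor [P0 [P0 [P0 v] xor [P0 v]] xor [P0 v]]]
  [P0 [P0 [P0 v] xor [P0 v]] xor [P0 [P0 v] xor [P0 v]]]
  [P0 [P0 [P0 v] xor [P0 [P0 v] xor [P0 v]]] xor [P0 v]]
  [P0 [P0 [P0 [P0 v] xor [P0 v]] xor [P0 v]] xor [P0 v]]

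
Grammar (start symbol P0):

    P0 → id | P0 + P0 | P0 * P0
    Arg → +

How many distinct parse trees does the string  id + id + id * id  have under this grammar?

5

Parse trees for id + id + id * id:
  [P0 [P0 id] + [P0 [P0 id] + [P0 [P0 id] * [P0 id]]]]
  [P0 [P0 id] + [P0 [P0 [P0 id] + [P0 id]] * [P0 id]]]
  [P0 [P0 [P0 id] + [P0 id]] + [P0 [P0 id] * [P0 id]]]
  [P0 [P0 [P0 id] + [P0 [P0 id] + [P0 id]]] * [P0 id]]
  [P0 [P0 [P0 [P0 id] + [P0 id]] + [P0 id]] * [P0 id]]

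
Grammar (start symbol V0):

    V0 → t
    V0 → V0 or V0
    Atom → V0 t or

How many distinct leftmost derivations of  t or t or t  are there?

2

Parse trees for t or t or t:
  [V0 [V0 t] or [V0 [V0 t] or [V0 t]]]
  [V0 [V0 [V0 t] or [V0 t]] or [V0 t]]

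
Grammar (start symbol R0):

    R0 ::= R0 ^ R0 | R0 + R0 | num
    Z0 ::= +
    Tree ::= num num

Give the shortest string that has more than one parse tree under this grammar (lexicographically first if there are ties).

num + num + num

length 1: no string has ≥2 trees
length 3: no string has ≥2 trees
length 5: num + num + num has 2 parse trees

Two derivations of num + num + num:
  R0 ⇒ R0 + R0 ⇒ R0 + R0 + R0 ⇒ num + R0 + R0 ⇒ num + num + R0 ⇒ num + num + num
  R0 ⇒ R0 + R0 ⇒ num + R0 ⇒ num + R0 + R0 ⇒ num + num + R0 ⇒ num + num + num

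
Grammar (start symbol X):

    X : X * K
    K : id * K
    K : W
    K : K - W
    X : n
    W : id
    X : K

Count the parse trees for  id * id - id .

Parse trees for id * id - id:
  [X [X [K [W id]]] * [K [K [W id]] - [W id]]]
  [X [K id * [K [K [W id]] - [W id]]]]
  [X [K [K id * [K [W id]]] - [W id]]]

3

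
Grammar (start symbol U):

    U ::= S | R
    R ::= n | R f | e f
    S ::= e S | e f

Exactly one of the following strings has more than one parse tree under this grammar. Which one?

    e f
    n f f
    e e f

e f: 2 trees
n f f: 1 tree
e e f: 1 tree

e f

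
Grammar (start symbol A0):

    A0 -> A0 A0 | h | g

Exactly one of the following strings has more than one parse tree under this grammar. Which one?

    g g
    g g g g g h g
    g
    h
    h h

g g g g g h g

g g: 1 tree
g g g g g h g: 132 trees
g: 1 tree
h: 1 tree
h h: 1 tree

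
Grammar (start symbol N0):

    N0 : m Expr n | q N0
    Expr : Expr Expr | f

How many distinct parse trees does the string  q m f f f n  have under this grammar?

Parse trees for q m f f f n:
  [N0 q [N0 m [Expr [Expr f] [Expr [Expr f] [Expr f]]] n]]
  [N0 q [N0 m [Expr [Expr [Expr f] [Expr f]] [Expr f]] n]]

2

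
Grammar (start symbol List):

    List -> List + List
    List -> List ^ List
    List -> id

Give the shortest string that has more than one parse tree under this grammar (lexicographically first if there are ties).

id + id + id

length 1: no string has ≥2 trees
length 3: no string has ≥2 trees
length 5: id + id + id has 2 parse trees

Two derivations of id + id + id:
  List ⇒ List + List ⇒ List + List + List ⇒ id + List + List ⇒ id + id + List ⇒ id + id + id
  List ⇒ List + List ⇒ id + List ⇒ id + List + List ⇒ id + id + List ⇒ id + id + id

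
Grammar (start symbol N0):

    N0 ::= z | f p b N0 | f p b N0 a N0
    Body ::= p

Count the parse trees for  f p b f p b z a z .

2

Parse trees for f p b f p b z a z:
  [N0 f p b [N0 f p b [N0 z] a [N0 z]]]
  [N0 f p b [N0 f p b [N0 z]] a [N0 z]]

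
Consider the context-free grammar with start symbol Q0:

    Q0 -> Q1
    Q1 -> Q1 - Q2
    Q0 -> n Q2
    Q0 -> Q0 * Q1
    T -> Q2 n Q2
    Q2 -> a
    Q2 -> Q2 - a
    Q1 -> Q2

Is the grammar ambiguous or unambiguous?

Ambiguous

Witness: a - a

Derivation 1: Q0 ⇒ Q1 ⇒ Q1 - Q2 ⇒ Q2 - Q2 ⇒ a - Q2 ⇒ a - a
Derivation 2: Q0 ⇒ Q1 ⇒ Q2 ⇒ Q2 - a ⇒ a - a

Two distinct leftmost derivations for the same string.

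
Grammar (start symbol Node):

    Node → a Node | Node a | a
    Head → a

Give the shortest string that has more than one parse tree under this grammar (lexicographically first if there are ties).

a a

length 1: no string has ≥2 trees
length 2: a a has 2 parse trees

Two derivations of a a:
  Node ⇒ a Node ⇒ a a
  Node ⇒ Node a ⇒ a a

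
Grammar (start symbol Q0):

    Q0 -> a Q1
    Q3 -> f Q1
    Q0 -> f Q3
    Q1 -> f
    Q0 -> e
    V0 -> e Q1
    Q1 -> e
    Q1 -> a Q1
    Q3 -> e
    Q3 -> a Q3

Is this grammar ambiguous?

Unambiguous

(V0 is unreachable from Q0, so its rules don't affect L(Q0).) Each reachable nonterminal has at most one production per leading terminal, and all productions are right-linear; the derivation is determined token-by-token.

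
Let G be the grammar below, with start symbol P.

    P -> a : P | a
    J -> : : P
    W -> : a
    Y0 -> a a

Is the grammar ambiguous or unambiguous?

Unambiguous

Only P is reachable from P; ignoring the rest: The reachable grammar is A → atom sep A | atom. Each atom is followed by either the separator (recurse) or end-of-string (stop) — no choice point.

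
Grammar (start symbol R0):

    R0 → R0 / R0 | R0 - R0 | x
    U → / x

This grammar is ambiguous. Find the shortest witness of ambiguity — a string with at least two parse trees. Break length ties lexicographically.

x - x - x

length 1: no string has ≥2 trees
length 3: no string has ≥2 trees
length 5: x - x - x has 2 parse trees

Two derivations of x - x - x:
  R0 ⇒ R0 - R0 ⇒ R0 - R0 - R0 ⇒ x - R0 - R0 ⇒ x - x - R0 ⇒ x - x - x
  R0 ⇒ R0 - R0 ⇒ x - R0 ⇒ x - R0 - R0 ⇒ x - x - R0 ⇒ x - x - x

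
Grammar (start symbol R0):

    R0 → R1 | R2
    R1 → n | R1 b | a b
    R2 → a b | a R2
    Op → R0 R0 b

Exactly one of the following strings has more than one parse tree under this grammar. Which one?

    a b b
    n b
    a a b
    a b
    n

a b

a b b: 1 tree
n b: 1 tree
a a b: 1 tree
a b: 2 trees
n: 1 tree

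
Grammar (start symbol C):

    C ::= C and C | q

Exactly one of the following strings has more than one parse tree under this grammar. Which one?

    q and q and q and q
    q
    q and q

q and q and q and q: 5 trees
q: 1 tree
q and q: 1 tree

q and q and q and q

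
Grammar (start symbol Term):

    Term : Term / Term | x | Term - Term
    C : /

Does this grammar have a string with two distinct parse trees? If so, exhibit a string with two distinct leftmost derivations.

Ambiguous

Witness: x - x - x

Derivation 1: Term ⇒ Term - Term ⇒ x - Term ⇒ x - Term - Term ⇒ x - x - Term ⇒ x - x - x
Derivation 2: Term ⇒ Term - Term ⇒ Term - Term - Term ⇒ x - Term - Term ⇒ x - x - Term ⇒ x - x - x

Two distinct leftmost derivations for the same string.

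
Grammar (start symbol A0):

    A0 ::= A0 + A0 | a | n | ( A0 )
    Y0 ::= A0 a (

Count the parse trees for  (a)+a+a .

Parse trees for (a)+a+a:
  [A0 [A0 ( [A0 a] )] + [A0 [A0 a] + [A0 a]]]
  [A0 [A0 [A0 ( [A0 a] )] + [A0 a]] + [A0 a]]

2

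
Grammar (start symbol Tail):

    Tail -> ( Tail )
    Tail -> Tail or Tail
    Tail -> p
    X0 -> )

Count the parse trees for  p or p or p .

2

Parse trees for p or p or p:
  [Tail [Tail p] or [Tail [Tail p] or [Tail p]]]
  [Tail [Tail [Tail p] or [Tail p]] or [Tail p]]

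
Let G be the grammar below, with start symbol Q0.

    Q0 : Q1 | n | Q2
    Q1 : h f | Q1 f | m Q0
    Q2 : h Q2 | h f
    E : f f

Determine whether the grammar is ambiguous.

Ambiguous

Witness: h f

Derivation 1: Q0 ⇒ Q1 ⇒ h f
Derivation 2: Q0 ⇒ Q2 ⇒ h f

Two distinct leftmost derivations for the same string.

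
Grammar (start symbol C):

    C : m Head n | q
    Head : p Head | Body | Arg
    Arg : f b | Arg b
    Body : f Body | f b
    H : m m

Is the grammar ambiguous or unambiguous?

Ambiguous

Witness: m f b n

Derivation 1: C ⇒ m Head n ⇒ m Body n ⇒ m f b n
Derivation 2: C ⇒ m Head n ⇒ m Arg n ⇒ m f b n

Two distinct leftmost derivations for the same string.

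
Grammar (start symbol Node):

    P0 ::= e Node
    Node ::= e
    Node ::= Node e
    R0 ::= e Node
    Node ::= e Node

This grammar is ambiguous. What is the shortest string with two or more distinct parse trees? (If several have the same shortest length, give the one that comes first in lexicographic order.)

length 1: no string has ≥2 trees
length 2: e e has 2 parse trees

Two derivations of e e:
  Node ⇒ Node e ⇒ e e
  Node ⇒ e Node ⇒ e e

e e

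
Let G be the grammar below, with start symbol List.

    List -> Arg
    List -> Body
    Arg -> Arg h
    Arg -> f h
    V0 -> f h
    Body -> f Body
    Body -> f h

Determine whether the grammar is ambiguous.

Witness: f h

Derivation 1: List ⇒ Arg ⇒ f h
Derivation 2: List ⇒ Body ⇒ f h

Two distinct leftmost derivations for the same string.

Ambiguous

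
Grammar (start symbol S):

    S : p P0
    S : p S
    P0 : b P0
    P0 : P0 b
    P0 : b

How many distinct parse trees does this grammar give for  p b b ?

Parse trees for p b b:
  [S p [P0 b [P0 b]]]
  [S p [P0 [P0 b] b]]

2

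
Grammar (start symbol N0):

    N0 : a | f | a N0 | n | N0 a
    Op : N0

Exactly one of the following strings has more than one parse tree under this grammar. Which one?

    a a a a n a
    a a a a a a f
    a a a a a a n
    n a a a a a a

a a a a n a

a a a a n a: 5 trees
a a a a a a f: 1 tree
a a a a a a n: 1 tree
n a a a a a a: 1 tree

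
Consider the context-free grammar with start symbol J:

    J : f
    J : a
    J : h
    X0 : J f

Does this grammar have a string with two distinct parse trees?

(X0 is unreachable from J, so its rules don't affect L(J).) The reachable rules are right-linear with at most one rule per (nonterminal, next-terminal) pair. Each input token forces the next rule, so parsing is deterministic.

Unambiguous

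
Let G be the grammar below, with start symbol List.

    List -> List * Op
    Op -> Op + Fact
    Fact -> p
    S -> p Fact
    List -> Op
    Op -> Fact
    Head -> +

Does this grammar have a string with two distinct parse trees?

Only List, Op, Fact are reachable from List; ignoring the rest: This is a standard precedence ladder (List over Op over Fact), with each level left-recursive on its own operator ('*' at List, '+' at Op). That structure is LR(1), hence unambiguous.

Unambiguous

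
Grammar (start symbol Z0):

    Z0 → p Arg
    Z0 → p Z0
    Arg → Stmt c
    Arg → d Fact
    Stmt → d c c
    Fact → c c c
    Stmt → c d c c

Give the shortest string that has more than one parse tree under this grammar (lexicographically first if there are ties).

p d c c c

length 5: p d c c c has 2 parse trees

Two derivations of p d c c c:
  Z0 ⇒ p Arg ⇒ p Stmt c ⇒ p d c c c
  Z0 ⇒ p Arg ⇒ p d Fact ⇒ p d c c c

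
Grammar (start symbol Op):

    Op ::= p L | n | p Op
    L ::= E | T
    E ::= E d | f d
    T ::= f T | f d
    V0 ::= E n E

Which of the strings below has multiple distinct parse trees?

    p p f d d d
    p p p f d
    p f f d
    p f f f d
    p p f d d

p p f d d d: 1 tree
p p p f d: 2 trees
p f f d: 1 tree
p f f f d: 1 tree
p p f d d: 1 tree

p p p f d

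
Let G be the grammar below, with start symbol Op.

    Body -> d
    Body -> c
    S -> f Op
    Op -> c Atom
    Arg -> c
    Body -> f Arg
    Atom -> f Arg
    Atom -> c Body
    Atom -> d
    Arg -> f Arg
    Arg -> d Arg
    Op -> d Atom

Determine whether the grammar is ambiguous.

Unambiguous

(S is unreachable from Op, so its rules don't affect L(Op).) Restricted to the reachable nonterminals, every rule has the form A → t or A → t B, and no two rules for the same A share a first terminal. The grammar encodes a DFA — one run per string.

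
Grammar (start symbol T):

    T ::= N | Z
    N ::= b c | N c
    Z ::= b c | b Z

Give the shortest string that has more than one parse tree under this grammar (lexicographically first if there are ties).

length 2: b c has 2 parse trees

Two derivations of b c:
  T ⇒ N ⇒ b c
  T ⇒ Z ⇒ b c

b c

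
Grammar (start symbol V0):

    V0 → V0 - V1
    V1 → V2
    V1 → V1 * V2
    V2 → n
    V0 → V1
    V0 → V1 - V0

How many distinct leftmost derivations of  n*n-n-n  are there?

Parse trees for n*n-n-n:
  [V0 [V0 [V0 [V1 [V1 [V2 n]] * [V2 n]]] - [V1 [V2 n]]] - [V1 [V2 n]]]
  [V0 [V0 [V1 [V1 [V2 n]] * [V2 n]] - [V0 [V1 [V2 n]]]] - [V1 [V2 n]]]
  [V0 [V1 [V1 [V2 n]] * [V2 n]] - [V0 [V0 [V1 [V2 n]]] - [V1 [V2 n]]]]
  [V0 [V1 [V1 [V2 n]] * [V2 n]] - [V0 [V1 [V2 n]] - [V0 [V1 [V2 n]]]]]

4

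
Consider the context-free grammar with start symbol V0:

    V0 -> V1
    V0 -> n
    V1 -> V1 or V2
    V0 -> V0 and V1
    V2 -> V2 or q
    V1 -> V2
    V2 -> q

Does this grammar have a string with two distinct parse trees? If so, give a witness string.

Witness: q or q

Derivation 1: V0 ⇒ V1 ⇒ V1 or V2 ⇒ V2 or V2 ⇒ q or V2 ⇒ q or q
Derivation 2: V0 ⇒ V1 ⇒ V2 ⇒ V2 or q ⇒ q or q

Two distinct leftmost derivations for the same string.

Ambiguous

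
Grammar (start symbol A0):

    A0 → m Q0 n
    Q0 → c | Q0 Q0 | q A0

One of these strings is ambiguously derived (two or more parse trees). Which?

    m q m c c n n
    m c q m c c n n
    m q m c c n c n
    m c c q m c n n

m q m c c n n: 1 tree
m c q m c c n n: 1 tree
m q m c c n c n: 1 tree
m c c q m c n n: 2 trees

m c c q m c n n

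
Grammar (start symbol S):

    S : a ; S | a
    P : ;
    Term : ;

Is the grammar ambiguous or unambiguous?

Unambiguous

Only S is reachable from S; ignoring the rest: The reachable grammar is A → atom sep A | atom. Each atom is followed by either the separator (recurse) or end-of-string (stop) — no choice point.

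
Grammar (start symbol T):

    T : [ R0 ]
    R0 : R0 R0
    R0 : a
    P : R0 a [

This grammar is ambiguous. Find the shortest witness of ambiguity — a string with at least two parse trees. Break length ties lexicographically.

[ a a a ]

length 3: no string has ≥2 trees
length 4: no string has ≥2 trees
length 5: [ a a a ] has 2 parse trees

Two derivations of [ a a a ]:
  T ⇒ [ R0 ] ⇒ [ R0 R0 ] ⇒ [ R0 R0 R0 ] ⇒ [ a R0 R0 ] ⇒ [ a a R0 ] ⇒ [ a a a ]
  T ⇒ [ R0 ] ⇒ [ R0 R0 ] ⇒ [ a R0 ] ⇒ [ a R0 R0 ] ⇒ [ a a R0 ] ⇒ [ a a a ]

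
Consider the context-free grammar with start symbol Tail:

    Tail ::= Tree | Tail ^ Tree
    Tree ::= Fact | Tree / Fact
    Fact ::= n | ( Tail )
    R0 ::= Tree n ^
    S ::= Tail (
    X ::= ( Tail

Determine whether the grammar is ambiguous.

Only Tail, Tree, Fact are reachable from Tail; ignoring the rest: The grammar is stratified — Tail handles '^' (left-recursive), Tree handles '/', Fact atoms. Each operator has a fixed associativity and precedence level, so every string has one parse.

Unambiguous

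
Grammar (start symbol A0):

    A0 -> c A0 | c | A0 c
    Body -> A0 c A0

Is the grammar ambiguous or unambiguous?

Ambiguous

Witness: c c

Derivation 1: A0 ⇒ c A0 ⇒ c c
Derivation 2: A0 ⇒ A0 c ⇒ c c

Two distinct leftmost derivations for the same string.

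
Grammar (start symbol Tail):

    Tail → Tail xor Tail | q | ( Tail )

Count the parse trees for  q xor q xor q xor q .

Parse trees for q xor q xor q xor q:
  [Tail [Tail q] xor [Tail [Tail q] xor [Tail [Tail q] xor [Tail q]]]]
  [Tail [Tail q] xor [Tail [Tail [Tail q] xor [Tail q]] xor [Tail q]]]
  [Tail [Tail [Tail q] xor [Tail q]] xor [Tail [Tail q] xor [Tail q]]]
  [Tail [Tail [Tail q] xor [Tail [Tail q] xor [Tail q]]] xor [Tail q]]
  [Tail [Tail [Tail [Tail q] xor [Tail q]] xor [Tail q]] xor [Tail q]]

5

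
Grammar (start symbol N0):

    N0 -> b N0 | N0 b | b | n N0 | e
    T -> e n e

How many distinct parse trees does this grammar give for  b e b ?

Parse trees for b e b:
  [N0 b [N0 [N0 e] b]]
  [N0 [N0 b [N0 e]] b]

2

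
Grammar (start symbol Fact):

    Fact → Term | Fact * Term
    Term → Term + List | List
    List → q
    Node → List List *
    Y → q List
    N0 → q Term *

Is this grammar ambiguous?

(Node, Y, N0 are unreachable from Fact, so their rules don't affect L(Fact).) This is a standard precedence ladder (Fact over Term over List), with each level left-recursive on its own operator ('*' at Fact, '+' at Term). That structure is LR(1), hence unambiguous.

Unambiguous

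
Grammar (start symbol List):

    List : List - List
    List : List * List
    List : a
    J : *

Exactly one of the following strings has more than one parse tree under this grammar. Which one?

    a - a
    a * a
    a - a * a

a - a * a

a - a: 1 tree
a * a: 1 tree
a - a * a: 2 trees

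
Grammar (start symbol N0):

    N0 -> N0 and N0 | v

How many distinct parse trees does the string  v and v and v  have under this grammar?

Parse trees for v and v and v:
  [N0 [N0 v] and [N0 [N0 v] and [N0 v]]]
  [N0 [N0 [N0 v] and [N0 v]] and [N0 v]]

2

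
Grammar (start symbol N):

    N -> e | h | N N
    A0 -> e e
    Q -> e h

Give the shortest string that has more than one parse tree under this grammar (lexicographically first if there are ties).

e e e

length 1: no string has ≥2 trees
length 2: no string has ≥2 trees
length 3: e e e has 2 parse trees

Two derivations of e e e:
  N ⇒ N N ⇒ e N ⇒ e N N ⇒ e e N ⇒ e e e
  N ⇒ N N ⇒ N N N ⇒ e N N ⇒ e e N ⇒ e e e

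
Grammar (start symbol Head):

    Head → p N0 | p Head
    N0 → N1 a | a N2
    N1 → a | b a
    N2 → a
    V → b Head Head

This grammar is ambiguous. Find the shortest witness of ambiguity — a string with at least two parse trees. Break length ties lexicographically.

p a a

length 3: p a a has 2 parse trees

Two derivations of p a a:
  Head ⇒ p N0 ⇒ p N1 a ⇒ p a a
  Head ⇒ p N0 ⇒ p a N2 ⇒ p a a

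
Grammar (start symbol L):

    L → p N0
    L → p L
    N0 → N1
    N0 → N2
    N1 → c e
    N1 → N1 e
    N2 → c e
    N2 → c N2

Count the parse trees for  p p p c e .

Parse trees for p p p c e:
  [L p [L p [L p [N0 [N1 c e]]]]]
  [L p [L p [L p [N0 [N2 c e]]]]]

2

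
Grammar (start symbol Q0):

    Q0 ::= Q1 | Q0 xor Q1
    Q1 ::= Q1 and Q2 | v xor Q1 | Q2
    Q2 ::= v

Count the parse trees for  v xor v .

2

Parse trees for v xor v:
  [Q0 [Q1 v xor [Q1 [Q2 v]]]]
  [Q0 [Q0 [Q1 [Q2 v]]] xor [Q1 [Q2 v]]]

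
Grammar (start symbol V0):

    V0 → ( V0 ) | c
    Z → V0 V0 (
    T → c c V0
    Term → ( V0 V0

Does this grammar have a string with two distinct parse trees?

Unambiguous

Only V0 is reachable from V0; ignoring the rest: Each string is a nest of matched brackets around a single atom. An opening bracket forces the recursive rule; an atom forces the base rule.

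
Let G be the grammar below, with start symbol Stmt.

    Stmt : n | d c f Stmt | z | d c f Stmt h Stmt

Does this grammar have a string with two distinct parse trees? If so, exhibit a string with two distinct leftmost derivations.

Witness: d c f d c f n h n

Derivation 1: Stmt ⇒ d c f Stmt ⇒ d c f d c f Stmt h Stmt ⇒ d c f d c f n h Stmt ⇒ d c f d c f n h n
Derivation 2: Stmt ⇒ d c f Stmt h Stmt ⇒ d c f d c f Stmt h Stmt ⇒ d c f d c f n h Stmt ⇒ d c f d c f n h n

Two distinct leftmost derivations for the same string.

Ambiguous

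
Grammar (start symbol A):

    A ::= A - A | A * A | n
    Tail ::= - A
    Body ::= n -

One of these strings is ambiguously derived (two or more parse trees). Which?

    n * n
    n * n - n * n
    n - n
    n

n * n: 1 tree
n * n - n * n: 5 trees
n - n: 1 tree
n: 1 tree

n * n - n * n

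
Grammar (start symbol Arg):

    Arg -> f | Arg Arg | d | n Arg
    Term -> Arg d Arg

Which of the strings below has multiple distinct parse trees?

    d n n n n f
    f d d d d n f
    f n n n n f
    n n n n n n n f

f d d d d n f

d n n n n f: 1 tree
f d d d d n f: 42 trees
f n n n n f: 1 tree
n n n n n n n f: 1 tree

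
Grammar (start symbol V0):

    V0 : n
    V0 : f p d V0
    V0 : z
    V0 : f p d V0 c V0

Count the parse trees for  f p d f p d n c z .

Parse trees for f p d f p d n c z:
  [V0 f p d [V0 f p d [V0 n] c [V0 z]]]
  [V0 f p d [V0 f p d [V0 n]] c [V0 z]]

2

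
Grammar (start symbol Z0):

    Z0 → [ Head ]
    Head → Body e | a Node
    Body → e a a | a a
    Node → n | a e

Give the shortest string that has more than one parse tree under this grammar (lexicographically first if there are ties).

length 4: no string has ≥2 trees
length 5: [ a a e ] has 2 parse trees

Two derivations of [ a a e ]:
  Z0 ⇒ [ Head ] ⇒ [ Body e ] ⇒ [ a a e ]
  Z0 ⇒ [ Head ] ⇒ [ a Node ] ⇒ [ a a e ]

[ a a e ]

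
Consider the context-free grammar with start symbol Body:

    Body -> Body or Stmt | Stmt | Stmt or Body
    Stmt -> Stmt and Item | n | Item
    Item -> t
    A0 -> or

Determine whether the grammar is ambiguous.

Ambiguous

Witness: n or n

Derivation 1: Body ⇒ Body or Stmt ⇒ Stmt or Stmt ⇒ n or Stmt ⇒ n or n
Derivation 2: Body ⇒ Stmt or Body ⇒ n or Body ⇒ n or Stmt ⇒ n or n

Two distinct leftmost derivations for the same string.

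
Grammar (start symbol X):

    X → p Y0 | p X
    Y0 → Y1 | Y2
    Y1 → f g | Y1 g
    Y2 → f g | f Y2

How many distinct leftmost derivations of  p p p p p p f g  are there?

Parse trees for p p p p p p f g:
  [X p [X p [X p [X p [X p [X p [Y0 [Y1 f g]]]]]]]]
  [X p [X p [X p [X p [X p [X p [Y0 [Y2 f g]]]]]]]]

2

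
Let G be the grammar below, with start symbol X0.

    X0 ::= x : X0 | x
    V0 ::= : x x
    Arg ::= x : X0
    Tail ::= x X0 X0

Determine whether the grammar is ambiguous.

Unambiguous

(V0, Arg, Tail are unreachable from X0, so their rules don't affect L(X0).) The reachable grammar is A → atom sep A | atom. Each atom is followed by either the separator (recurse) or end-of-string (stop) — no choice point.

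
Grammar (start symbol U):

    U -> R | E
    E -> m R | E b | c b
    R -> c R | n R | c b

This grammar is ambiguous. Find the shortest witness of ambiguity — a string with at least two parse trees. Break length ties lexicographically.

c b

length 2: c b has 2 parse trees

Two derivations of c b:
  U ⇒ R ⇒ c b
  U ⇒ E ⇒ c b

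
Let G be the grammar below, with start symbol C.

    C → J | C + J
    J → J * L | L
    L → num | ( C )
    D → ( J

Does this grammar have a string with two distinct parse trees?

Unambiguous

Only C, J, L are reachable from C; ignoring the rest: This is a standard precedence ladder (C over J over L), with each level left-recursive on its own operator ('+' at C, '*' at J). That structure is LR(1), hence unambiguous.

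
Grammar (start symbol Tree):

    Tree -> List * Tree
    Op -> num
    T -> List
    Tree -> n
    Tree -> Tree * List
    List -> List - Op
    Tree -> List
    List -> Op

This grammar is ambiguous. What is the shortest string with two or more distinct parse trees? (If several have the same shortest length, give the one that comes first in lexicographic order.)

length 1: no string has ≥2 trees
length 3: num * num has 2 parse trees

Two derivations of num * num:
  Tree ⇒ List * Tree ⇒ Op * Tree ⇒ num * Tree ⇒ num * List ⇒ num * Op ⇒ num * num
  Tree ⇒ Tree * List ⇒ List * List ⇒ Op * List ⇒ num * List ⇒ num * Op ⇒ num * num

num * num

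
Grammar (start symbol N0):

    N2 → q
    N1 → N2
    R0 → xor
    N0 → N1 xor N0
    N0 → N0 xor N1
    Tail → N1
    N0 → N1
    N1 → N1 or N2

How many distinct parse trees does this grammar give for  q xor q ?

Parse trees for q xor q:
  [N0 [N1 [N2 q]] xor [N0 [N1 [N2 q]]]]
  [N0 [N0 [N1 [N2 q]]] xor [N1 [N2 q]]]

2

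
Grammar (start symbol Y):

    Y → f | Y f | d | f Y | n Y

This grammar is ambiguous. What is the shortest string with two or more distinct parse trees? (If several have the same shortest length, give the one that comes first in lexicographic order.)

length 1: no string has ≥2 trees
length 2: f f has 2 parse trees

Two derivations of f f:
  Y ⇒ Y f ⇒ f f
  Y ⇒ f Y ⇒ f f

f f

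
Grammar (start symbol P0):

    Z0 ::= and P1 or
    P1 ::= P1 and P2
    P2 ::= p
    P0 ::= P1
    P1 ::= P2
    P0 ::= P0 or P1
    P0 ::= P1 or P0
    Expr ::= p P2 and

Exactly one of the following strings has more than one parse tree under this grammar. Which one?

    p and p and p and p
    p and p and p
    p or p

p or p

p and p and p and p: 1 tree
p and p and p: 1 tree
p or p: 2 trees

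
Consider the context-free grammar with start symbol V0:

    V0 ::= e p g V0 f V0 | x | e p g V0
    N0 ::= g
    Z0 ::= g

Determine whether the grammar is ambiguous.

Ambiguous

Witness: e p g e p g x f x

Derivation 1: V0 ⇒ e p g V0 f V0 ⇒ e p g e p g V0 f V0 ⇒ e p g e p g x f V0 ⇒ e p g e p g x f x
Derivation 2: V0 ⇒ e p g V0 ⇒ e p g e p g V0 f V0 ⇒ e p g e p g x f V0 ⇒ e p g e p g x f x

Two distinct leftmost derivations for the same string.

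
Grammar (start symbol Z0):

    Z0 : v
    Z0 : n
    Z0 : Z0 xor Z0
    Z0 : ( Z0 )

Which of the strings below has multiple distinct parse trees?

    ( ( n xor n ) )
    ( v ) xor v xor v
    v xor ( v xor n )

( ( n xor n ) ): 1 tree
( v ) xor v xor v: 2 trees
v xor ( v xor n ): 1 tree

( v ) xor v xor v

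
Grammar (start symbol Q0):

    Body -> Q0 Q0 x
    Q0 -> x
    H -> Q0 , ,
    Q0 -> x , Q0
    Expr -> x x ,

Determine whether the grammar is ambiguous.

Unambiguous

Only Q0 is reachable from Q0; ignoring the rest: The reachable grammar is A → atom sep A | atom. Each atom is followed by either the separator (recurse) or end-of-string (stop) — no choice point.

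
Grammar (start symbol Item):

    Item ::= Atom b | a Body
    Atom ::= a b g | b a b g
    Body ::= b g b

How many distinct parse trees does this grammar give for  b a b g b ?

Parse trees for b a b g b:
  [Item [Atom b a b g] b]

1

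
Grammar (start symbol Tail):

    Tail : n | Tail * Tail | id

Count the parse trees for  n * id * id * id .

5

Parse trees for n * id * id * id:
  [Tail [Tail n] * [Tail [Tail id] * [Tail [Tail id] * [Tail id]]]]
  [Tail [Tail n] * [Tail [Tail [Tail id] * [Tail id]] * [Tail id]]]
  [Tail [Tail [Tail n] * [Tail id]] * [Tail [Tail id] * [Tail id]]]
  [Tail [Tail [Tail n] * [Tail [Tail id] * [Tail id]]] * [Tail id]]
  [Tail [Tail [Tail [Tail n] * [Tail id]] * [Tail id]] * [Tail id]]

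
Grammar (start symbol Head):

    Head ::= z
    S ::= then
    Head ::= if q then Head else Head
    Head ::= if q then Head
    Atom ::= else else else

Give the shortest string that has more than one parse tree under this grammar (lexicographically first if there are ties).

length 1: no string has ≥2 trees
length 4: no string has ≥2 trees
length 6: no string has ≥2 trees
length 7: no string has ≥2 trees
length 9: if q then if q then z else z has 2 parse trees

Two derivations of if q then if q then z else z:
  Head ⇒ if q then Head else Head ⇒ if q then if q then Head else Head ⇒ if q then if q then z else Head ⇒ if q then if q then z else z
  Head ⇒ if q then Head ⇒ if q then if q then Head else Head ⇒ if q then if q then z else Head ⇒ if q then if q then z else z

if q then if q then z else z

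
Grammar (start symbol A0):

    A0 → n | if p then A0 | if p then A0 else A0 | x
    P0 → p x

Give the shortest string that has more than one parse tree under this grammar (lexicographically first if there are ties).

if p then if p then n else n

length 1: no string has ≥2 trees
length 4: no string has ≥2 trees
length 6: no string has ≥2 trees
length 7: no string has ≥2 trees
length 9: if p then if p then n else n has 2 parse trees

Two derivations of if p then if p then n else n:
  A0 ⇒ if p then A0 ⇒ if p then if p then A0 else A0 ⇒ if p then if p then n else A0 ⇒ if p then if p then n else n
  A0 ⇒ if p then A0 else A0 ⇒ if p then if p then A0 else A0 ⇒ if p then if p then n else A0 ⇒ if p then if p then n else n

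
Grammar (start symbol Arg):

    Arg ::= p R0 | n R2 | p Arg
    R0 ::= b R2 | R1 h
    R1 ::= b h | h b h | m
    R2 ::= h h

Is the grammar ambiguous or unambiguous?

Witness: p b h h

Derivation 1: Arg ⇒ p R0 ⇒ p b R2 ⇒ p b h h
Derivation 2: Arg ⇒ p R0 ⇒ p R1 h ⇒ p b h h

Two distinct leftmost derivations for the same string.

Ambiguous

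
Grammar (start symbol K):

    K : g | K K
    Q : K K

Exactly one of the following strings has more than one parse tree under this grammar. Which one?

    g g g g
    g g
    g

g g g g: 5 trees
g g: 1 tree
g: 1 tree

g g g g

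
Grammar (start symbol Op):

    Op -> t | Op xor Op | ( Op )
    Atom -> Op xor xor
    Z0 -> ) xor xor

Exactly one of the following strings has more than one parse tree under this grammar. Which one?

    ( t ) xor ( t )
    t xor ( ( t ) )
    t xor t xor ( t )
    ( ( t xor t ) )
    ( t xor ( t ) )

t xor t xor ( t )

( t ) xor ( t ): 1 tree
t xor ( ( t ) ): 1 tree
t xor t xor ( t ): 2 trees
( ( t xor t ) ): 1 tree
( t xor ( t ) ): 1 tree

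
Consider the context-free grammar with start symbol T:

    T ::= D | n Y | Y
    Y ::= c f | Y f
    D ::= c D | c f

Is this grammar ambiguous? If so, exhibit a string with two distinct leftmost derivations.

Witness: c f

Derivation 1: T ⇒ D ⇒ c f
Derivation 2: T ⇒ Y ⇒ c f

Two distinct leftmost derivations for the same string.

Ambiguous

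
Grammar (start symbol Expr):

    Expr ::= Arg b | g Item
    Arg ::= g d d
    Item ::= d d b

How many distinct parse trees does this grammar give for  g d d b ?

Parse trees for g d d b:
  [Expr [Arg g d d] b]
  [Expr g [Item d d b]]

2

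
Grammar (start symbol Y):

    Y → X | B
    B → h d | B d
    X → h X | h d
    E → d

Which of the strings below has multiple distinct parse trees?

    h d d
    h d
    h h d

h d d: 1 tree
h d: 2 trees
h h d: 1 tree

h d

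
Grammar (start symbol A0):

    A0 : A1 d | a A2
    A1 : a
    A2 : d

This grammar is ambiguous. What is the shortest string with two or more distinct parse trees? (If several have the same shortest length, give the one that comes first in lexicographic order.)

length 2: a d has 2 parse trees

Two derivations of a d:
  A0 ⇒ A1 d ⇒ a d
  A0 ⇒ a A2 ⇒ a d

a d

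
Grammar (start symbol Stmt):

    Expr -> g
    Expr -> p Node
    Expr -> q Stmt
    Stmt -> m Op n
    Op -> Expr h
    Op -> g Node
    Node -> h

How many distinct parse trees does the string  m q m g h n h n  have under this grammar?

Parse trees for m q m g h n h n:
  [Stmt m [Op [Expr q [Stmt m [Op [Expr g] h] n]] h] n]
  [Stmt m [Op [Expr q [Stmt m [Op g [Node h]] n]] h] n]

2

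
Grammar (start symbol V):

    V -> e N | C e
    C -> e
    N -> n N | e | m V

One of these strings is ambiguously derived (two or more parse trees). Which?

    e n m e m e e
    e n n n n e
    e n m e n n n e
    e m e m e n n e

e n m e m e e: 2 trees
e n n n n e: 1 tree
e n m e n n n e: 1 tree
e m e m e n n e: 1 tree

e n m e m e e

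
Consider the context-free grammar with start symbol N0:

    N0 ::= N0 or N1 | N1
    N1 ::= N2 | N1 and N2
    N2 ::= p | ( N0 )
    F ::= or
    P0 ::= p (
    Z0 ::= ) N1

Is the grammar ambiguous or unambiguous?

Only N0, N1, N2 are reachable from N0; ignoring the rest: This is a standard precedence ladder (N0 over N1 over N2), with each level left-recursive on its own operator ('or' at N0, 'and' at N1). That structure is LR(1), hence unambiguous.

Unambiguous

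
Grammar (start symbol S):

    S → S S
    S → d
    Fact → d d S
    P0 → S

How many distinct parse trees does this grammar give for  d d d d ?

5

Parse trees for d d d d:
  [S [S d] [S [S d] [S [S d] [S d]]]]
  [S [S d] [S [S [S d] [S d]] [S d]]]
  [S [S [S d] [S d]] [S [S d] [S d]]]
  [S [S [S d] [S [S d] [S d]]] [S d]]
  [S [S [S [S d] [S d]] [S d]] [S d]]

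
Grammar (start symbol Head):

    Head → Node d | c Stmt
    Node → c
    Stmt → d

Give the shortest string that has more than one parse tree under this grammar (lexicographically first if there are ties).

length 2: c d has 2 parse trees

Two derivations of c d:
  Head ⇒ Node d ⇒ c d
  Head ⇒ c Stmt ⇒ c d

c d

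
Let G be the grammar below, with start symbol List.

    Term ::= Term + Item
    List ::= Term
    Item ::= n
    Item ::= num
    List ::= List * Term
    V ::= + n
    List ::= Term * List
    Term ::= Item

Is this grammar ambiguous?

Ambiguous

Witness: n * n

Derivation 1: List ⇒ List * Term ⇒ Term * Term ⇒ Item * Term ⇒ n * Term ⇒ n * Item ⇒ n * n
Derivation 2: List ⇒ Term * List ⇒ Item * List ⇒ n * List ⇒ n * Term ⇒ n * Item ⇒ n * n

Two distinct leftmost derivations for the same string.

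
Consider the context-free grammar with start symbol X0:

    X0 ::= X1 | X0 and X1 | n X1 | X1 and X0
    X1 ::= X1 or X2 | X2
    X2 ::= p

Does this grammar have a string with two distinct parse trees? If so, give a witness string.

Ambiguous

Witness: p and p

Derivation 1: X0 ⇒ X0 and X1 ⇒ X1 and X1 ⇒ X2 and X1 ⇒ p and X1 ⇒ p and X2 ⇒ p and p
Derivation 2: X0 ⇒ X1 and X0 ⇒ X2 and X0 ⇒ p and X0 ⇒ p and X1 ⇒ p and X2 ⇒ p and p

Two distinct leftmost derivations for the same string.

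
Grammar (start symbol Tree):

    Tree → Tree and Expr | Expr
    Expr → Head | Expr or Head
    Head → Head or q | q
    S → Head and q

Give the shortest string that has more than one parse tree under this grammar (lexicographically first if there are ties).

q or q

length 1: no string has ≥2 trees
length 3: q or q has 2 parse trees

Two derivations of q or q:
  Tree ⇒ Expr ⇒ Head ⇒ Head or q ⇒ q or q
  Tree ⇒ Expr ⇒ Expr or Head ⇒ Head or Head ⇒ q or Head ⇒ q or q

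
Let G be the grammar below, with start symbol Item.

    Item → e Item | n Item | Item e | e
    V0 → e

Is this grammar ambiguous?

Witness: e e

Derivation 1: Item ⇒ e Item ⇒ e e
Derivation 2: Item ⇒ Item e ⇒ e e

Two distinct leftmost derivations for the same string.

Ambiguous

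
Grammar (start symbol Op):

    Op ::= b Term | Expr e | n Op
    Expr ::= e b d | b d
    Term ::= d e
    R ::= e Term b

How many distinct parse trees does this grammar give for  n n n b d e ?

2

Parse trees for n n n b d e:
  [Op n [Op n [Op n [Op b [Term d e]]]]]
  [Op n [Op n [Op n [Op [Expr b d] e]]]]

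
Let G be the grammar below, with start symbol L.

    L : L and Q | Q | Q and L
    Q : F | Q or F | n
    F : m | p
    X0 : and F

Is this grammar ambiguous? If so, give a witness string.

Witness: m and m

Derivation 1: L ⇒ L and Q ⇒ Q and Q ⇒ F and Q ⇒ m and Q ⇒ m and F ⇒ m and m
Derivation 2: L ⇒ Q and L ⇒ F and L ⇒ m and L ⇒ m and Q ⇒ m and F ⇒ m and m

Two distinct leftmost derivations for the same string.

Ambiguous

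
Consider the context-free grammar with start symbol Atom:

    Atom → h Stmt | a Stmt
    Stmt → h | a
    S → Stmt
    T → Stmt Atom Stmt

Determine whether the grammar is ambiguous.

Unambiguous

(S, T are unreachable from Atom, so their rules don't affect L(Atom).) The reachable rules are right-linear with at most one rule per (nonterminal, next-terminal) pair. Each input token forces the next rule, so parsing is deterministic.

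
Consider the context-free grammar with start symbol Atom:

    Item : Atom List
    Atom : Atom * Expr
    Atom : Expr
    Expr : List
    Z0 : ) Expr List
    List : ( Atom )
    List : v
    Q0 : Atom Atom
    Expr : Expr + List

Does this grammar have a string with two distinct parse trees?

Unambiguous

(Q0, Item, Z0 are unreachable from Atom, so their rules don't affect L(Atom).) The grammar is stratified — Atom handles '*' (left-recursive), Expr handles '+', List atoms. Each operator has a fixed associativity and precedence level, so every string has one parse.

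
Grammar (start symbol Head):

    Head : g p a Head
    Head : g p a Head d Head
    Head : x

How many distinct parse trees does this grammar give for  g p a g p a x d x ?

2

Parse trees for g p a g p a x d x:
  [Head g p a [Head g p a [Head x] d [Head x]]]
  [Head g p a [Head g p a [Head x]] d [Head x]]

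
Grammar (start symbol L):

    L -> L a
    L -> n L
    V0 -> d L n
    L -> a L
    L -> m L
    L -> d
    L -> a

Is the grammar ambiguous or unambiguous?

Ambiguous

Witness: a a

Derivation 1: L ⇒ L a ⇒ a a
Derivation 2: L ⇒ a L ⇒ a a

Two distinct leftmost derivations for the same string.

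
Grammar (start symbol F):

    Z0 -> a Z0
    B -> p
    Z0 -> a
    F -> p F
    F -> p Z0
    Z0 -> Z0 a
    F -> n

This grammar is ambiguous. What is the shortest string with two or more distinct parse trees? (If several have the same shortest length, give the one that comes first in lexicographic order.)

p a a

length 1: no string has ≥2 trees
length 2: no string has ≥2 trees
length 3: p a a has 2 parse trees

Two derivations of p a a:
  F ⇒ p Z0 ⇒ p a Z0 ⇒ p a a
  F ⇒ p Z0 ⇒ p Z0 a ⇒ p a a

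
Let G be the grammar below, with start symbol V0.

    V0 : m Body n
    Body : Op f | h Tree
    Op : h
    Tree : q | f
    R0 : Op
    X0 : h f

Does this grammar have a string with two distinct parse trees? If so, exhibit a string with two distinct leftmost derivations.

Ambiguous

Witness: m h f n

Derivation 1: V0 ⇒ m Body n ⇒ m Op f n ⇒ m h f n
Derivation 2: V0 ⇒ m Body n ⇒ m h Tree n ⇒ m h f n

Two distinct leftmost derivations for the same string.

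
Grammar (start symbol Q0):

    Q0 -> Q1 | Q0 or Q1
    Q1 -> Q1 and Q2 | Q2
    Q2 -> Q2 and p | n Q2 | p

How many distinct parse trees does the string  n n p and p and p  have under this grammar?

11

Parse trees for n n p and p and p (showing first 6 of 11):
  [Q0 [Q1 [Q1 [Q2 n [Q2 n [Q2 p]]]] and [Q2 [Q2 p] and p]]]
  [Q0 [Q1 [Q1 [Q1 [Q2 n [Q2 n [Q2 p]]]] and [Q2 p]] and [Q2 p]]]
  [Q0 [Q1 [Q1 [Q2 [Q2 n [Q2 n [Q2 p]]] and p]] and [Q2 p]]]
  [Q0 [Q1 [Q1 [Q2 n [Q2 [Q2 n [Q2 p]] and p]]] and [Q2 p]]]
  [Q0 [Q1 [Q1 [Q2 n [Q2 n [Q2 [Q2 p] and p]]]] and [Q2 p]]]
  [Q0 [Q1 [Q2 [Q2 [Q2 n [Q2 n [Q2 p]]] and p] and p]]]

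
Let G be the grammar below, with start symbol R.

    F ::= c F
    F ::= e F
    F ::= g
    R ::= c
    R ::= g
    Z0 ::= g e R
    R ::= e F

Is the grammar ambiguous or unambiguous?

(Z0 is unreachable from R, so its rules don't affect L(R).) The reachable rules are right-linear with at most one rule per (nonterminal, next-terminal) pair. Each input token forces the next rule, so parsing is deterministic.

Unambiguous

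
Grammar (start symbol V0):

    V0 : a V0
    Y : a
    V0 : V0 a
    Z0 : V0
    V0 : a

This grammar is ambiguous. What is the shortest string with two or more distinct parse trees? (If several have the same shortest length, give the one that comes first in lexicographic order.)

length 1: no string has ≥2 trees
length 2: a a has 2 parse trees

Two derivations of a a:
  V0 ⇒ a V0 ⇒ a a
  V0 ⇒ V0 a ⇒ a a

a a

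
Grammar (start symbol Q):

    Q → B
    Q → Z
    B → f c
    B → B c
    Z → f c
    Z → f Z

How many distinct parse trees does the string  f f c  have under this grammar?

1

Parse trees for f f c:
  [Q [Z f [Z f c]]]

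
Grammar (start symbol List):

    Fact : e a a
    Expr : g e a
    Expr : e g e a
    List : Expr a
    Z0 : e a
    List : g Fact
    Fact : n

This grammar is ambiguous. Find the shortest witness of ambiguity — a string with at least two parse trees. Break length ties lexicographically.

length 2: no string has ≥2 trees
length 4: g e a a has 2 parse trees

Two derivations of g e a a:
  List ⇒ Expr a ⇒ g e a a
  List ⇒ g Fact ⇒ g e a a

g e a a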